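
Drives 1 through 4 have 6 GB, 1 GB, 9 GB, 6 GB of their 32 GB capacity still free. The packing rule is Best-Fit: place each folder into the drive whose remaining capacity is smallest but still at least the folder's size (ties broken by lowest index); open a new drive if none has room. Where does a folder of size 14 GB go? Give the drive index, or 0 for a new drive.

0

No drive has ≥ 14 GB free, so a new drive is opened.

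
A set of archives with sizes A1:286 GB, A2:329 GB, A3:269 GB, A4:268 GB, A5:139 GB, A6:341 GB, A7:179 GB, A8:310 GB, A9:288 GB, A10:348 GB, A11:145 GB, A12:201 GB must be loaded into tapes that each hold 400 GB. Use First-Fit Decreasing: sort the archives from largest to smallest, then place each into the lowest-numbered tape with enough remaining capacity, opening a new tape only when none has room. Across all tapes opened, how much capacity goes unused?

Sorted descending: 348, 341, 329, 310, 288, 286, 269, 268, 201, 179, 145, 139.
348 GB → tape 1 (remaining 52 GB)
341 GB → tape 2 (remaining 59 GB)
329 GB → tape 3 (remaining 71 GB)
310 GB → tape 4 (remaining 90 GB)
288 GB → tape 5 (remaining 112 GB)
286 GB → tape 6 (remaining 114 GB)
269 GB → tape 7 (remaining 131 GB)
268 GB → tape 8 (remaining 132 GB)
201 GB → tape 9 (remaining 199 GB)
179 GB → tape 9 (remaining 20 GB)
145 GB → tape 10 (remaining 255 GB)
139 GB → tape 10 (remaining 116 GB)
10 tapes × 400 GB = 4000 GB; used 3103 GB; unused 897 GB.

897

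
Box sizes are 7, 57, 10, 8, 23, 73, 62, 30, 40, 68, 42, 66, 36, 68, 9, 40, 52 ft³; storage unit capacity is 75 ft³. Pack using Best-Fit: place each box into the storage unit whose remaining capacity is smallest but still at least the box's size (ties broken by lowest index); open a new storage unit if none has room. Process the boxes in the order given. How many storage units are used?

12 storage units

storage unit 1: place 7 ft³, 68 ft³ left
storage unit 1: place 57 ft³, 11 ft³ left
storage unit 1: place 10 ft³, 1 ft³ left
storage unit 2: place 8 ft³, 67 ft³ left
storage unit 2: place 23 ft³, 44 ft³ left
storage unit 3: place 73 ft³, 2 ft³ left
storage unit 4: place 62 ft³, 13 ft³ left
storage unit 2: place 30 ft³, 14 ft³ left
storage unit 5: place 40 ft³, 35 ft³ left
storage unit 6: place 68 ft³, 7 ft³ left
storage unit 7: place 42 ft³, 33 ft³ left
storage unit 8: place 66 ft³, 9 ft³ left
storage unit 9: place 36 ft³, 39 ft³ left
storage unit 10: place 68 ft³, 7 ft³ left
storage unit 8: place 9 ft³, 0 ft³ left
storage unit 11: place 40 ft³, 35 ft³ left
storage unit 12: place 52 ft³, 23 ft³ left
Final storage units: [7,57,10] [8,23,30] [73] [62] [40] [68] [42] [66,9] [36] [68] [40] [52].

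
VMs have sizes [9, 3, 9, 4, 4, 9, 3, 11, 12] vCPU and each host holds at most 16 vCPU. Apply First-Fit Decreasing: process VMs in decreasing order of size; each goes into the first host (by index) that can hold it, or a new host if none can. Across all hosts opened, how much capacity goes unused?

Sorted descending: 12, 11, 9, 9, 9, 4, 4, 3, 3.
Put 12 vCPU in host 1; 4 vCPU remain.
Put 11 vCPU in host 2; 5 vCPU remain.
Put 9 vCPU in host 3; 7 vCPU remain.
Put 9 vCPU in host 4; 7 vCPU remain.
Put 9 vCPU in host 5; 7 vCPU remain.
Put 4 vCPU in host 1; 0 vCPU remain.
Put 4 vCPU in host 2; 1 vCPU remain.
Put 3 vCPU in host 3; 4 vCPU remain.
Put 3 vCPU in host 3; 1 vCPU remain.
5 hosts × 16 vCPU = 80 vCPU; used 64 vCPU; unused 16 vCPU.

16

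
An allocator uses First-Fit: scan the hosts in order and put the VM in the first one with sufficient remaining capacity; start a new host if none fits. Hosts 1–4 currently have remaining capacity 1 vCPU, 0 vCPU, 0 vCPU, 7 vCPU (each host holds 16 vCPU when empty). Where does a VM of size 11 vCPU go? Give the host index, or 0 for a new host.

No host has ≥ 11 vCPU free, so a new host is opened.

0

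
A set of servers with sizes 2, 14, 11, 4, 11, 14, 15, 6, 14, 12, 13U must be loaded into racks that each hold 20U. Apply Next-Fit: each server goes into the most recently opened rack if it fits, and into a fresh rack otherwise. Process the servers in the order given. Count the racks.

Put 2U in rack 1; 18U remain.
Put 14U in rack 1; 4U remain.
Put 11U in rack 2; 9U remain.
Put 4U in rack 2; 5U remain.
Put 11U in rack 3; 9U remain.
Put 14U in rack 4; 6U remain.
Put 15U in rack 5; 5U remain.
Put 6U in rack 6; 14U remain.
Put 14U in rack 6; 0U remain.
Put 12U in rack 7; 8U remain.
Put 13U in rack 8; 7U remain.

8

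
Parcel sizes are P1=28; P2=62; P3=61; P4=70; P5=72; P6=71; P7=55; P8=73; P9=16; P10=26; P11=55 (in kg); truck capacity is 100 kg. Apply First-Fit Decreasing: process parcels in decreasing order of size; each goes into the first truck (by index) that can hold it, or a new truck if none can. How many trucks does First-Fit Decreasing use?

Sorted descending: 73, 72, 71, 70, 62, 61, 55, 55, 28, 26, 16.
73 kg → truck 1 (remaining 27 kg)
72 kg → truck 2 (remaining 28 kg)
71 kg → truck 3 (remaining 29 kg)
70 kg → truck 4 (remaining 30 kg)
62 kg → truck 5 (remaining 38 kg)
61 kg → truck 6 (remaining 39 kg)
55 kg → truck 7 (remaining 45 kg)
55 kg → truck 8 (remaining 45 kg)
28 kg → truck 2 (remaining 0 kg)
26 kg → truck 1 (remaining 1 kg)
16 kg → truck 3 (remaining 13 kg)

8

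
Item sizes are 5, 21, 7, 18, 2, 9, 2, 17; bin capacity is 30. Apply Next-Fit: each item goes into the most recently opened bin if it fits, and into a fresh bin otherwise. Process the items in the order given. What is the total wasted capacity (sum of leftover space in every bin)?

Put 5 in bin 1; 25 remain.
Put 21 in bin 1; 4 remain.
Put 7 in bin 2; 23 remain.
Put 18 in bin 2; 5 remain.
Put 2 in bin 2; 3 remain.
Put 9 in bin 3; 21 remain.
Put 2 in bin 3; 19 remain.
Put 17 in bin 3; 2 remain.
3 bins × 30 = 90; used 81; unused 9.

9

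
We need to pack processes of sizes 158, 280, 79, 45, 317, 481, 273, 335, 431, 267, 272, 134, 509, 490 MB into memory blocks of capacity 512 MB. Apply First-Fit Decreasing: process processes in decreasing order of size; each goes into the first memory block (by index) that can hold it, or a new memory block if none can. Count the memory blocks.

Sorted descending: 509, 490, 481, 431, 335, 317, 280, 273, 272, 267, 158, 134, 79, 45.
509 MB → memory block 1 (remaining 3 MB)
490 MB → memory block 2 (remaining 22 MB)
481 MB → memory block 3 (remaining 31 MB)
431 MB → memory block 4 (remaining 81 MB)
335 MB → memory block 5 (remaining 177 MB)
317 MB → memory block 6 (remaining 195 MB)
280 MB → memory block 7 (remaining 232 MB)
273 MB → memory block 8 (remaining 239 MB)
272 MB → memory block 9 (remaining 240 MB)
267 MB → memory block 10 (remaining 245 MB)
158 MB → memory block 5 (remaining 19 MB)
134 MB → memory block 6 (remaining 61 MB)
79 MB → memory block 4 (remaining 2 MB)
45 MB → memory block 6 (remaining 16 MB)

10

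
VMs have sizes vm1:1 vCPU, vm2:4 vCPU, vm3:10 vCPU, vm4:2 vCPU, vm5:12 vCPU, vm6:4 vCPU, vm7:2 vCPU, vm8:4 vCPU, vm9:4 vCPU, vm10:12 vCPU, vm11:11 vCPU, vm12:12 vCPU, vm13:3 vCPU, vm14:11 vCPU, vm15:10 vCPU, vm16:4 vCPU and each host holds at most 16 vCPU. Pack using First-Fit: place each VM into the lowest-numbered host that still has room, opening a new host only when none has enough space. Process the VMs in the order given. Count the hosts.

8

vm1 (1 vCPU) → host 1 (remaining 15 vCPU)
vm2 (4 vCPU) → host 1 (remaining 11 vCPU)
vm3 (10 vCPU) → host 1 (remaining 1 vCPU)
vm4 (2 vCPU) → host 2 (remaining 14 vCPU)
vm5 (12 vCPU) → host 2 (remaining 2 vCPU)
vm6 (4 vCPU) → host 3 (remaining 12 vCPU)
vm7 (2 vCPU) → host 2 (remaining 0 vCPU)
vm8 (4 vCPU) → host 3 (remaining 8 vCPU)
vm9 (4 vCPU) → host 3 (remaining 4 vCPU)
vm10 (12 vCPU) → host 4 (remaining 4 vCPU)
vm11 (11 vCPU) → host 5 (remaining 5 vCPU)
vm12 (12 vCPU) → host 6 (remaining 4 vCPU)
vm13 (3 vCPU) → host 3 (remaining 1 vCPU)
vm14 (11 vCPU) → host 7 (remaining 5 vCPU)
vm15 (10 vCPU) → host 8 (remaining 6 vCPU)
vm16 (4 vCPU) → host 4 (remaining 0 vCPU)
Final hosts: [1,4,10] [2,12,2] [4,4,4,3] [12,4] [11] [12] [11] [10].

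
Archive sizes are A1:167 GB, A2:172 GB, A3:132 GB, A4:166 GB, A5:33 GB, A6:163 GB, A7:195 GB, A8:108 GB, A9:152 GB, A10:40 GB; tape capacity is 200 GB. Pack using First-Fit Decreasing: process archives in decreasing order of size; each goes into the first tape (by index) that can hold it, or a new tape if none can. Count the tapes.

8

Sorted descending: 195, 172, 167, 166, 163, 152, 132, 108, 40, 33.
Put 195 GB in tape 1; 5 GB remain.
Put 172 GB in tape 2; 28 GB remain.
Put 167 GB in tape 3; 33 GB remain.
Put 166 GB in tape 4; 34 GB remain.
Put 163 GB in tape 5; 37 GB remain.
Put 152 GB in tape 6; 48 GB remain.
Put 132 GB in tape 7; 68 GB remain.
Put 108 GB in tape 8; 92 GB remain.
Put 40 GB in tape 6; 8 GB remain.
Put 33 GB in tape 3; 0 GB remain.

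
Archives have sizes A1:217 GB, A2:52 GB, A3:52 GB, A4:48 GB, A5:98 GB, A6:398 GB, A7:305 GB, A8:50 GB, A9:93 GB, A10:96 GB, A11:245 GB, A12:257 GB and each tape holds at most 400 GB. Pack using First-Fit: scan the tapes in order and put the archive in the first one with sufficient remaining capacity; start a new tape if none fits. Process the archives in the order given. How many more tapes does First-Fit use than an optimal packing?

First-Fit: [217,52,52,48] [98,50,93,96] [398] [305] [245] [257] → 6 tapes.
Total size 1911 GB; any packing needs at least ⌈1911/400⌉ = 5 tapes.
An optimal packing achieves that bound: [398] [305,93] [257,98] [245,96,52] [217,52,50,48] → 5 tapes.
Excess: 6 − 5 = 1.

1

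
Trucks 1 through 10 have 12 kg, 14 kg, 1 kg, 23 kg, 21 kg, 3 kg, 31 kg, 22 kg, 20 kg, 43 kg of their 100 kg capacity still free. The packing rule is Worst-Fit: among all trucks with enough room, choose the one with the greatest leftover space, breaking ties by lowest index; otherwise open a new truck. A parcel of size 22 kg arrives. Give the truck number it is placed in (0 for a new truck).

Trucks with room: truck 4 (23 kg), truck 7 (31 kg), truck 8 (22 kg), truck 10 (43 kg).
Most room is truck 10 with 43 kg free.

10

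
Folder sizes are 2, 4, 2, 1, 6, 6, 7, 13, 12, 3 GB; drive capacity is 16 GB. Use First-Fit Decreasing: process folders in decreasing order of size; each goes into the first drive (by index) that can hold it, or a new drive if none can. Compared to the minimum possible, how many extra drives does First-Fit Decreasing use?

First-Fit Decreasing: [13,3] [12,4] [7,6,2,1] [6,2] → 4 drives.
Total size 56 GB; any packing needs at least ⌈56/16⌉ = 4 drives.
So 4 is already optimal.

0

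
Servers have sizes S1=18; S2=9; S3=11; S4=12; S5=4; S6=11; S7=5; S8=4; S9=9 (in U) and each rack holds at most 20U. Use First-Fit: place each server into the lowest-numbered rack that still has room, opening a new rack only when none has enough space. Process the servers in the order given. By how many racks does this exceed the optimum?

0

First-Fit: [18] [9,11] [12,4,4] [11,5] [9] → 5 racks.
Total size 83U; any packing needs at least ⌈83/20⌉ = 5 racks.
So 5 is already optimal.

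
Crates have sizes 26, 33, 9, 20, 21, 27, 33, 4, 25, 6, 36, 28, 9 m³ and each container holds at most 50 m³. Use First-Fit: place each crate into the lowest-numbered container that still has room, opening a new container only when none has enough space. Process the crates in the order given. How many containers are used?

Put 26 m³ in container 1; 24 m³ remain.
Put 33 m³ in container 2; 17 m³ remain.
Put 9 m³ in container 1; 15 m³ remain.
Put 20 m³ in container 3; 30 m³ remain.
Put 21 m³ in container 3; 9 m³ remain.
Put 27 m³ in container 4; 23 m³ remain.
Put 33 m³ in container 5; 17 m³ remain.
Put 4 m³ in container 1; 11 m³ remain.
Put 25 m³ in container 6; 25 m³ remain.
Put 6 m³ in container 1; 5 m³ remain.
Put 36 m³ in container 7; 14 m³ remain.
Put 28 m³ in container 8; 22 m³ remain.
Put 9 m³ in container 2; 8 m³ remain.

8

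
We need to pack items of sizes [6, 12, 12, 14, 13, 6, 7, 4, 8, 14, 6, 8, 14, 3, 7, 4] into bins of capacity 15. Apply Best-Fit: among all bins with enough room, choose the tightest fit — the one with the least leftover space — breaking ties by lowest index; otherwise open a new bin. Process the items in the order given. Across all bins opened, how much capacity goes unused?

12

6 → bin 1 (remaining 9)
12 → bin 2 (remaining 3)
12 → bin 3 (remaining 3)
14 → bin 4 (remaining 1)
13 → bin 5 (remaining 2)
6 → bin 1 (remaining 3)
7 → bin 6 (remaining 8)
4 → bin 6 (remaining 4)
8 → bin 7 (remaining 7)
14 → bin 8 (remaining 1)
6 → bin 7 (remaining 1)
8 → bin 9 (remaining 7)
14 → bin 10 (remaining 1)
3 → bin 1 (remaining 0)
7 → bin 9 (remaining 0)
4 → bin 6 (remaining 0)
10 bins × 15 = 150; used 138; unused 12.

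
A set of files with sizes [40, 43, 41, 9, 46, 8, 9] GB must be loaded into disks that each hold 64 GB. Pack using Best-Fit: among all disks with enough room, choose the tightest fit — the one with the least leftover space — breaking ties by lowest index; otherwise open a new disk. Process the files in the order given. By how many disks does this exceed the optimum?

0

Best-Fit: [40] [43,9,8] [41] [46,9] → 4 disks.
Total size 196 GB; any packing needs at least ⌈196/64⌉ = 4 disks.
So 4 is already optimal.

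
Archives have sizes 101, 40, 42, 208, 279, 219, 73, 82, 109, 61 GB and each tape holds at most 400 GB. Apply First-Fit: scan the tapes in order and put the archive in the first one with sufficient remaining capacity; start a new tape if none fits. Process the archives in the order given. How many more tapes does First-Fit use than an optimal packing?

0

First-Fit: [101,40,42,208] [279,73] [219,82,61] [109] → 4 tapes.
Total size 1214 GB; any packing needs at least ⌈1214/400⌉ = 4 tapes.
So 4 is already optimal.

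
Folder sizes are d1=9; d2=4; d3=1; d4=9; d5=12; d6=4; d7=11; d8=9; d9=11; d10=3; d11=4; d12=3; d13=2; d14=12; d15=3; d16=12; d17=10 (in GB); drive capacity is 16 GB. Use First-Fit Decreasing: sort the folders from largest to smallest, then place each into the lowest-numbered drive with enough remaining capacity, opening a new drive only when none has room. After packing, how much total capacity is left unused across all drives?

25

Sorted descending: 12, 12, 12, 11, 11, 10, 9, 9, 9, 4, 4, 4, 3, 3, 3, 2, 1.
Put 12 GB in drive 1; 4 GB remain.
Put 12 GB in drive 2; 4 GB remain.
Put 12 GB in drive 3; 4 GB remain.
Put 11 GB in drive 4; 5 GB remain.
Put 11 GB in drive 5; 5 GB remain.
Put 10 GB in drive 6; 6 GB remain.
Put 9 GB in drive 7; 7 GB remain.
Put 9 GB in drive 8; 7 GB remain.
Put 9 GB in drive 9; 7 GB remain.
Put 4 GB in drive 1; 0 GB remain.
Put 4 GB in drive 2; 0 GB remain.
Put 4 GB in drive 3; 0 GB remain.
Put 3 GB in drive 4; 2 GB remain.
Put 3 GB in drive 5; 2 GB remain.
Put 3 GB in drive 6; 3 GB remain.
Put 2 GB in drive 4; 0 GB remain.
Put 1 GB in drive 5; 1 GB remain.
9 drives × 16 GB = 144 GB; used 119 GB; unused 25 GB.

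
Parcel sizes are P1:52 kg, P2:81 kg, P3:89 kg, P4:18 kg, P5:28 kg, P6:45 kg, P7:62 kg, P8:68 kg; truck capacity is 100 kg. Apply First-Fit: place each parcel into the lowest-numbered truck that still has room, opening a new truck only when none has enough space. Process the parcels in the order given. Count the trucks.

Put P1 (52 kg) in truck 1; 48 kg remain.
Put P2 (81 kg) in truck 2; 19 kg remain.
Put P3 (89 kg) in truck 3; 11 kg remain.
Put P4 (18 kg) in truck 1; 30 kg remain.
Put P5 (28 kg) in truck 1; 2 kg remain.
Put P6 (45 kg) in truck 4; 55 kg remain.
Put P7 (62 kg) in truck 5; 38 kg remain.
Put P8 (68 kg) in truck 6; 32 kg remain.
Final trucks: [52,18,28] [81] [89] [45] [62] [68].

6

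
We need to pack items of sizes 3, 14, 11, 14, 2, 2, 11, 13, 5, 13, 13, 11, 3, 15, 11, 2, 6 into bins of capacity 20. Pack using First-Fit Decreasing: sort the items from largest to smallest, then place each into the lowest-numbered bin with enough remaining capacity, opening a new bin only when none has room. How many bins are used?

10

Sorted descending: 15, 14, 14, 13, 13, 13, 11, 11, 11, 11, 6, 5, 3, 3, 2, 2, 2.
bin 1: place 15, 5 left
bin 2: place 14, 6 left
bin 3: place 14, 6 left
bin 4: place 13, 7 left
bin 5: place 13, 7 left
bin 6: place 13, 7 left
bin 7: place 11, 9 left
bin 8: place 11, 9 left
bin 9: place 11, 9 left
bin 10: place 11, 9 left
bin 2: place 6, 0 left
bin 1: place 5, 0 left
bin 3: place 3, 3 left
bin 3: place 3, 0 left
bin 4: place 2, 5 left
bin 4: place 2, 3 left
bin 4: place 2, 1 left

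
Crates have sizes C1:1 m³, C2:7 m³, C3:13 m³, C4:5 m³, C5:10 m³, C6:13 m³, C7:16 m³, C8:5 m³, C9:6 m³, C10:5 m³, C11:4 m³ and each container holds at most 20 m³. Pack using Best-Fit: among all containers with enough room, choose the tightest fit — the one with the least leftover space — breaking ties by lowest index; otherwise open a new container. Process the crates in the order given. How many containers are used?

5

container 1: place C1 (1 m³), 19 m³ left
container 1: place C2 (7 m³), 12 m³ left
container 2: place C3 (13 m³), 7 m³ left
container 2: place C4 (5 m³), 2 m³ left
container 1: place C5 (10 m³), 2 m³ left
container 3: place C6 (13 m³), 7 m³ left
container 4: place C7 (16 m³), 4 m³ left
container 3: place C8 (5 m³), 2 m³ left
container 5: place C9 (6 m³), 14 m³ left
container 5: place C10 (5 m³), 9 m³ left
container 4: place C11 (4 m³), 0 m³ left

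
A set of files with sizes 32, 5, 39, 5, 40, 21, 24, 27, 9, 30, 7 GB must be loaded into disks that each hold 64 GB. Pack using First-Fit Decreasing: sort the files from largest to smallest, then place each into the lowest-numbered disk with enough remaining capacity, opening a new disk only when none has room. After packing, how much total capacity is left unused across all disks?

Sorted descending: 40, 39, 32, 30, 27, 24, 21, 9, 7, 5, 5.
Put 40 GB in disk 1; 24 GB remain.
Put 39 GB in disk 2; 25 GB remain.
Put 32 GB in disk 3; 32 GB remain.
Put 30 GB in disk 3; 2 GB remain.
Put 27 GB in disk 4; 37 GB remain.
Put 24 GB in disk 1; 0 GB remain.
Put 21 GB in disk 2; 4 GB remain.
Put 9 GB in disk 4; 28 GB remain.
Put 7 GB in disk 4; 21 GB remain.
Put 5 GB in disk 4; 16 GB remain.
Put 5 GB in disk 4; 11 GB remain.
4 disks × 64 GB = 256 GB; used 239 GB; unused 17 GB.

17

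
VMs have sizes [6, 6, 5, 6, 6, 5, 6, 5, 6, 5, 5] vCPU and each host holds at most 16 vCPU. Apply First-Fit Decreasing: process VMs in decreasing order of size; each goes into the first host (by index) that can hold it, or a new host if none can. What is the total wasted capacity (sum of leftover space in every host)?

Sorted descending: 6, 6, 6, 6, 6, 6, 5, 5, 5, 5, 5.
host 1: place 6 vCPU, 10 vCPU left
host 1: place 6 vCPU, 4 vCPU left
host 2: place 6 vCPU, 10 vCPU left
host 2: place 6 vCPU, 4 vCPU left
host 3: place 6 vCPU, 10 vCPU left
host 3: place 6 vCPU, 4 vCPU left
host 4: place 5 vCPU, 11 vCPU left
host 4: place 5 vCPU, 6 vCPU left
host 4: place 5 vCPU, 1 vCPU left
host 5: place 5 vCPU, 11 vCPU left
host 5: place 5 vCPU, 6 vCPU left
5 hosts × 16 vCPU = 80 vCPU; used 61 vCPU; unused 19 vCPU.

19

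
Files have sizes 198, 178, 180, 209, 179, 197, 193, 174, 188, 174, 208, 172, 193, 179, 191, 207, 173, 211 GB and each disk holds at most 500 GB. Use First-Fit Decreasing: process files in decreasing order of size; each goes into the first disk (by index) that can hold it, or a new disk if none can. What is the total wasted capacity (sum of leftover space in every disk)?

1096

Sorted descending: 211, 209, 208, 207, 198, 197, 193, 193, 191, 188, 180, 179, 179, 178, 174, 174, 173, 172.
disk 1: place 211 GB, 289 GB left
disk 1: place 209 GB, 80 GB left
disk 2: place 208 GB, 292 GB left
disk 2: place 207 GB, 85 GB left
disk 3: place 198 GB, 302 GB left
disk 3: place 197 GB, 105 GB left
disk 4: place 193 GB, 307 GB left
disk 4: place 193 GB, 114 GB left
disk 5: place 191 GB, 309 GB left
disk 5: place 188 GB, 121 GB left
disk 6: place 180 GB, 320 GB left
disk 6: place 179 GB, 141 GB left
disk 7: place 179 GB, 321 GB left
disk 7: place 178 GB, 143 GB left
disk 8: place 174 GB, 326 GB left
disk 8: place 174 GB, 152 GB left
disk 9: place 173 GB, 327 GB left
disk 9: place 172 GB, 155 GB left
9 disks × 500 GB = 4500 GB; used 3404 GB; unused 1096 GB.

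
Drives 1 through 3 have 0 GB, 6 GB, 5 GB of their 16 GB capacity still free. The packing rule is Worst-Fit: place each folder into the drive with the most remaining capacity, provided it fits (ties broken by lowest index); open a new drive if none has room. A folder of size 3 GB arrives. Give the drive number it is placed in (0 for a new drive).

2

Drives with room: drive 2 (6 GB), drive 3 (5 GB).
Most room is drive 2 with 6 GB free.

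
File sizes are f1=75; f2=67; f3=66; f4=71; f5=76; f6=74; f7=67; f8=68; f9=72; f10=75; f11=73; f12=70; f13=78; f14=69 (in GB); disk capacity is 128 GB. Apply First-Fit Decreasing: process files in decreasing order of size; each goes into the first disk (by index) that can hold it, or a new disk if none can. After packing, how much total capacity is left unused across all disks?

791

Sorted descending: 78, 76, 75, 75, 74, 73, 72, 71, 70, 69, 68, 67, 67, 66.
78 GB → disk 1 (remaining 50 GB)
76 GB → disk 2 (remaining 52 GB)
75 GB → disk 3 (remaining 53 GB)
75 GB → disk 4 (remaining 53 GB)
74 GB → disk 5 (remaining 54 GB)
73 GB → disk 6 (remaining 55 GB)
72 GB → disk 7 (remaining 56 GB)
71 GB → disk 8 (remaining 57 GB)
70 GB → disk 9 (remaining 58 GB)
69 GB → disk 10 (remaining 59 GB)
68 GB → disk 11 (remaining 60 GB)
67 GB → disk 12 (remaining 61 GB)
67 GB → disk 13 (remaining 61 GB)
66 GB → disk 14 (remaining 62 GB)
14 disks × 128 GB = 1792 GB; used 1001 GB; unused 791 GB.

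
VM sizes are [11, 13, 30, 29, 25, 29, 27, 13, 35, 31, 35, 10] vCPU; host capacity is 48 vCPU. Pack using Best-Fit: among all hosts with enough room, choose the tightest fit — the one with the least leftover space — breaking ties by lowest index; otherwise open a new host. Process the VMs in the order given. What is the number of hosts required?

host 1: place 11 vCPU, 37 vCPU left
host 1: place 13 vCPU, 24 vCPU left
host 2: place 30 vCPU, 18 vCPU left
host 3: place 29 vCPU, 19 vCPU left
host 4: place 25 vCPU, 23 vCPU left
host 5: place 29 vCPU, 19 vCPU left
host 6: place 27 vCPU, 21 vCPU left
host 2: place 13 vCPU, 5 vCPU left
host 7: place 35 vCPU, 13 vCPU left
host 8: place 31 vCPU, 17 vCPU left
host 9: place 35 vCPU, 13 vCPU left
host 7: place 10 vCPU, 3 vCPU left

9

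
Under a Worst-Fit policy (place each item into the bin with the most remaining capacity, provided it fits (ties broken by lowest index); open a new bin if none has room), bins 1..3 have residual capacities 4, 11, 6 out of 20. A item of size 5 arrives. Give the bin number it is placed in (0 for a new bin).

2

Bins with room: bin 2 (11), bin 3 (6).
Most room is bin 2 with 11 free.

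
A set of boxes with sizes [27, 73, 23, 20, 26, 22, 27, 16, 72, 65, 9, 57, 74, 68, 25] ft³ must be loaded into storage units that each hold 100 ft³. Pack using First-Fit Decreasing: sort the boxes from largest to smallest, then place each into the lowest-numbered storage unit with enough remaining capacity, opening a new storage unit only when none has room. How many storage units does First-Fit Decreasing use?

7 storage units

Sorted descending: 74, 73, 72, 68, 65, 57, 27, 27, 26, 25, 23, 22, 20, 16, 9.
Put 74 ft³ in storage unit 1; 26 ft³ remain.
Put 73 ft³ in storage unit 2; 27 ft³ remain.
Put 72 ft³ in storage unit 3; 28 ft³ remain.
Put 68 ft³ in storage unit 4; 32 ft³ remain.
Put 65 ft³ in storage unit 5; 35 ft³ remain.
Put 57 ft³ in storage unit 6; 43 ft³ remain.
Put 27 ft³ in storage unit 2; 0 ft³ remain.
Put 27 ft³ in storage unit 3; 1 ft³ remain.
Put 26 ft³ in storage unit 1; 0 ft³ remain.
Put 25 ft³ in storage unit 4; 7 ft³ remain.
Put 23 ft³ in storage unit 5; 12 ft³ remain.
Put 22 ft³ in storage unit 6; 21 ft³ remain.
Put 20 ft³ in storage unit 6; 1 ft³ remain.
Put 16 ft³ in storage unit 7; 84 ft³ remain.
Put 9 ft³ in storage unit 5; 3 ft³ remain.
Final storage units: [74,26] [73,27] [72,27] [68,25] [65,23,9] [57,22,20] [16].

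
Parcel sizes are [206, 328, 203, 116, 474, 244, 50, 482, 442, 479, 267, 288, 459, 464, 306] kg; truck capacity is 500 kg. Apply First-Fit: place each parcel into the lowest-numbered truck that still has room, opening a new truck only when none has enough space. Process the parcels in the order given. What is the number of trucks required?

12

truck 1: place 206 kg, 294 kg left
truck 2: place 328 kg, 172 kg left
truck 1: place 203 kg, 91 kg left
truck 2: place 116 kg, 56 kg left
truck 3: place 474 kg, 26 kg left
truck 4: place 244 kg, 256 kg left
truck 1: place 50 kg, 41 kg left
truck 5: place 482 kg, 18 kg left
truck 6: place 442 kg, 58 kg left
truck 7: place 479 kg, 21 kg left
truck 8: place 267 kg, 233 kg left
truck 9: place 288 kg, 212 kg left
truck 10: place 459 kg, 41 kg left
truck 11: place 464 kg, 36 kg left
truck 12: place 306 kg, 194 kg left
Final trucks: [206,203,50] [328,116] [474] [244] [482] [442] [479] [267] [288] [459] [464] [306].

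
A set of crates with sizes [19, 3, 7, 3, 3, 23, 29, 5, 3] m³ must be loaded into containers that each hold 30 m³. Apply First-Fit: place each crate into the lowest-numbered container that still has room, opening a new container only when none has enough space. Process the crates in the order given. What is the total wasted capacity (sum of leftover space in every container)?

25

19 m³ → container 1 (remaining 11 m³)
3 m³ → container 1 (remaining 8 m³)
7 m³ → container 1 (remaining 1 m³)
3 m³ → container 2 (remaining 27 m³)
3 m³ → container 2 (remaining 24 m³)
23 m³ → container 2 (remaining 1 m³)
29 m³ → container 3 (remaining 1 m³)
5 m³ → container 4 (remaining 25 m³)
3 m³ → container 4 (remaining 22 m³)
4 containers × 30 m³ = 120 m³; used 95 m³; unused 25 m³.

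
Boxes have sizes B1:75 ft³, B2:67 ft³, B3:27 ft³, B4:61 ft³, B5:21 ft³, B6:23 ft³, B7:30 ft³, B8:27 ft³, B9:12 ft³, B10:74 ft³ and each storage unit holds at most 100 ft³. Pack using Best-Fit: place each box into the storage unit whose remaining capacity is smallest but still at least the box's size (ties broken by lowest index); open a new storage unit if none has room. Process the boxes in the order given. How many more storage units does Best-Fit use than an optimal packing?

Best-Fit: [75,21] [67,27] [61,23,12] [30,27] [74] → 5 storage units.
Total size 417 ft³; any packing needs at least ⌈417/100⌉ = 5 storage units.
So 5 is already optimal.

0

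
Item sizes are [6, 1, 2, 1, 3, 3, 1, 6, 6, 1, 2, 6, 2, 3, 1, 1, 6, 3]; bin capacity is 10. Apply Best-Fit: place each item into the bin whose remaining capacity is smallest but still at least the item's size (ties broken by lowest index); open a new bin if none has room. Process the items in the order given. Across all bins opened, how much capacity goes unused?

6

bin 1: place 6, 4 left
bin 1: place 1, 3 left
bin 1: place 2, 1 left
bin 1: place 1, 0 left
bin 2: place 3, 7 left
bin 2: place 3, 4 left
bin 2: place 1, 3 left
bin 3: place 6, 4 left
bin 4: place 6, 4 left
bin 2: place 1, 2 left
bin 2: place 2, 0 left
bin 5: place 6, 4 left
bin 3: place 2, 2 left
bin 4: place 3, 1 left
bin 4: place 1, 0 left
bin 3: place 1, 1 left
bin 6: place 6, 4 left
bin 5: place 3, 1 left
6 bins × 10 = 60; used 54; unused 6.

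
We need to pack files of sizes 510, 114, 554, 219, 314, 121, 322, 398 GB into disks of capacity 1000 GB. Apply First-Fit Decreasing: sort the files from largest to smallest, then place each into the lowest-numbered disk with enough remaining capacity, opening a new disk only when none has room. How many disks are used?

3 disks

Sorted descending: 554, 510, 398, 322, 314, 219, 121, 114.
disk 1: place 554 GB, 446 GB left
disk 2: place 510 GB, 490 GB left
disk 1: place 398 GB, 48 GB left
disk 2: place 322 GB, 168 GB left
disk 3: place 314 GB, 686 GB left
disk 3: place 219 GB, 467 GB left
disk 2: place 121 GB, 47 GB left
disk 3: place 114 GB, 353 GB left
Final disks: [554,398] [510,322,121] [314,219,114].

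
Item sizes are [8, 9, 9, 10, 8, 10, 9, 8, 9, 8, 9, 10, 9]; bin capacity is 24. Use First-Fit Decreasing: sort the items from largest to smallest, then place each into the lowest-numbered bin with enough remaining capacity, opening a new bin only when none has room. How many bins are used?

Sorted descending: 10, 10, 10, 9, 9, 9, 9, 9, 9, 8, 8, 8, 8.
bin 1: place 10, 14 left
bin 1: place 10, 4 left
bin 2: place 10, 14 left
bin 2: place 9, 5 left
bin 3: place 9, 15 left
bin 3: place 9, 6 left
bin 4: place 9, 15 left
bin 4: place 9, 6 left
bin 5: place 9, 15 left
bin 5: place 8, 7 left
bin 6: place 8, 16 left
bin 6: place 8, 8 left
bin 6: place 8, 0 left
Final bins: [10,10] [10,9] [9,9] [9,9] [9,8] [8,8,8].

6 bins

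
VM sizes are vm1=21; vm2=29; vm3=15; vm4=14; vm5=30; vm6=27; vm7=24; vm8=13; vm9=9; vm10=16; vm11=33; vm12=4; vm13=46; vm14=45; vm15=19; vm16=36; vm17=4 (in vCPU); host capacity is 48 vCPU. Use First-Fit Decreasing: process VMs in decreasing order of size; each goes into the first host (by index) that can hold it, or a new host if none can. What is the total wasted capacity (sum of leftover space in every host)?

47

Sorted descending: 46, 45, 36, 33, 30, 29, 27, 24, 21, 19, 16, 15, 14, 13, 9, 4, 4.
host 1: place 46 vCPU, 2 vCPU left
host 2: place 45 vCPU, 3 vCPU left
host 3: place 36 vCPU, 12 vCPU left
host 4: place 33 vCPU, 15 vCPU left
host 5: place 30 vCPU, 18 vCPU left
host 6: place 29 vCPU, 19 vCPU left
host 7: place 27 vCPU, 21 vCPU left
host 8: place 24 vCPU, 24 vCPU left
host 7: place 21 vCPU, 0 vCPU left
host 6: place 19 vCPU, 0 vCPU left
host 5: place 16 vCPU, 2 vCPU left
host 4: place 15 vCPU, 0 vCPU left
host 8: place 14 vCPU, 10 vCPU left
host 9: place 13 vCPU, 35 vCPU left
host 3: place 9 vCPU, 3 vCPU left
host 8: place 4 vCPU, 6 vCPU left
host 8: place 4 vCPU, 2 vCPU left
9 hosts × 48 vCPU = 432 vCPU; used 385 vCPU; unused 47 vCPU.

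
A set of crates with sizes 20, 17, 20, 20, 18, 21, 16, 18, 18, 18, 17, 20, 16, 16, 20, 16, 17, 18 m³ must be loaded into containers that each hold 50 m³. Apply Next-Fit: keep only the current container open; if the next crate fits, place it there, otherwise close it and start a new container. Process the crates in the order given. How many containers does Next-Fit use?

20 m³ → container 1 (remaining 30 m³)
17 m³ → container 1 (remaining 13 m³)
20 m³ → container 2 (remaining 30 m³)
20 m³ → container 2 (remaining 10 m³)
18 m³ → container 3 (remaining 32 m³)
21 m³ → container 3 (remaining 11 m³)
16 m³ → container 4 (remaining 34 m³)
18 m³ → container 4 (remaining 16 m³)
18 m³ → container 5 (remaining 32 m³)
18 m³ → container 5 (remaining 14 m³)
17 m³ → container 6 (remaining 33 m³)
20 m³ → container 6 (remaining 13 m³)
16 m³ → container 7 (remaining 34 m³)
16 m³ → container 7 (remaining 18 m³)
20 m³ → container 8 (remaining 30 m³)
16 m³ → container 8 (remaining 14 m³)
17 m³ → container 9 (remaining 33 m³)
18 m³ → container 9 (remaining 15 m³)

9 containers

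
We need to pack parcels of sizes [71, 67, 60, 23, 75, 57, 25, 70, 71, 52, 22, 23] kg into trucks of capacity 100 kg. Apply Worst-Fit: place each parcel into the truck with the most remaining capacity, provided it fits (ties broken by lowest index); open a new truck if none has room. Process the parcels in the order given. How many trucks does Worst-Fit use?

8 trucks

Put 71 kg in truck 1; 29 kg remain.
Put 67 kg in truck 2; 33 kg remain.
Put 60 kg in truck 3; 40 kg remain.
Put 23 kg in truck 3; 17 kg remain.
Put 75 kg in truck 4; 25 kg remain.
Put 57 kg in truck 5; 43 kg remain.
Put 25 kg in truck 5; 18 kg remain.
Put 70 kg in truck 6; 30 kg remain.
Put 71 kg in truck 7; 29 kg remain.
Put 52 kg in truck 8; 48 kg remain.
Put 22 kg in truck 8; 26 kg remain.
Put 23 kg in truck 2; 10 kg remain.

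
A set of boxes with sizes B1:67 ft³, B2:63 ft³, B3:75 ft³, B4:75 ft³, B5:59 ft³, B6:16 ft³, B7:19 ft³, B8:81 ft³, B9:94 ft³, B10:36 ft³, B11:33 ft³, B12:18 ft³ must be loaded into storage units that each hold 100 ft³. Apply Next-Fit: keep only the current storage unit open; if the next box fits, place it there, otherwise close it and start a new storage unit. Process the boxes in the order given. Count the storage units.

B1 (67 ft³) → storage unit 1 (remaining 33 ft³)
B2 (63 ft³) → storage unit 2 (remaining 37 ft³)
B3 (75 ft³) → storage unit 3 (remaining 25 ft³)
B4 (75 ft³) → storage unit 4 (remaining 25 ft³)
B5 (59 ft³) → storage unit 5 (remaining 41 ft³)
B6 (16 ft³) → storage unit 5 (remaining 25 ft³)
B7 (19 ft³) → storage unit 5 (remaining 6 ft³)
B8 (81 ft³) → storage unit 6 (remaining 19 ft³)
B9 (94 ft³) → storage unit 7 (remaining 6 ft³)
B10 (36 ft³) → storage unit 8 (remaining 64 ft³)
B11 (33 ft³) → storage unit 8 (remaining 31 ft³)
B12 (18 ft³) → storage unit 8 (remaining 13 ft³)
Final storage units: [67] [63] [75] [75] [59,16,19] [81] [94] [36,33,18].

8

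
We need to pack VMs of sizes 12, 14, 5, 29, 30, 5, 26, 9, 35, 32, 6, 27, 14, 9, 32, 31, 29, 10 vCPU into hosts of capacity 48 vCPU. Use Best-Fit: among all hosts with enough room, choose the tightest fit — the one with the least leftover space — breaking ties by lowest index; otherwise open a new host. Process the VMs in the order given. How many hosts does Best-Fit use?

Put 12 vCPU in host 1; 36 vCPU remain.
Put 14 vCPU in host 1; 22 vCPU remain.
Put 5 vCPU in host 1; 17 vCPU remain.
Put 29 vCPU in host 2; 19 vCPU remain.
Put 30 vCPU in host 3; 18 vCPU remain.
Put 5 vCPU in host 1; 12 vCPU remain.
Put 26 vCPU in host 4; 22 vCPU remain.
Put 9 vCPU in host 1; 3 vCPU remain.
Put 35 vCPU in host 5; 13 vCPU remain.
Put 32 vCPU in host 6; 16 vCPU remain.
Put 6 vCPU in host 5; 7 vCPU remain.
Put 27 vCPU in host 7; 21 vCPU remain.
Put 14 vCPU in host 6; 2 vCPU remain.
Put 9 vCPU in host 3; 9 vCPU remain.
Put 32 vCPU in host 8; 16 vCPU remain.
Put 31 vCPU in host 9; 17 vCPU remain.
Put 29 vCPU in host 10; 19 vCPU remain.
Put 10 vCPU in host 8; 6 vCPU remain.
Final hosts: [12,14,5,5,9] [29] [30,9] [26] [35,6] [32,14] [27] [32,10] [31] [29].

10 hosts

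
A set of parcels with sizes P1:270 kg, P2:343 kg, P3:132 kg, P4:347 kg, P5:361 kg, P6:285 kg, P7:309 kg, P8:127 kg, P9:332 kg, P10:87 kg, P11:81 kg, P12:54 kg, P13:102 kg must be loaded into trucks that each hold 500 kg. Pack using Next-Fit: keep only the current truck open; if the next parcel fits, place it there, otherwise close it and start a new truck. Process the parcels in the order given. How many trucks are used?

P1 (270 kg) → truck 1 (remaining 230 kg)
P2 (343 kg) → truck 2 (remaining 157 kg)
P3 (132 kg) → truck 2 (remaining 25 kg)
P4 (347 kg) → truck 3 (remaining 153 kg)
P5 (361 kg) → truck 4 (remaining 139 kg)
P6 (285 kg) → truck 5 (remaining 215 kg)
P7 (309 kg) → truck 6 (remaining 191 kg)
P8 (127 kg) → truck 6 (remaining 64 kg)
P9 (332 kg) → truck 7 (remaining 168 kg)
P10 (87 kg) → truck 7 (remaining 81 kg)
P11 (81 kg) → truck 7 (remaining 0 kg)
P12 (54 kg) → truck 8 (remaining 446 kg)
P13 (102 kg) → truck 8 (remaining 344 kg)

8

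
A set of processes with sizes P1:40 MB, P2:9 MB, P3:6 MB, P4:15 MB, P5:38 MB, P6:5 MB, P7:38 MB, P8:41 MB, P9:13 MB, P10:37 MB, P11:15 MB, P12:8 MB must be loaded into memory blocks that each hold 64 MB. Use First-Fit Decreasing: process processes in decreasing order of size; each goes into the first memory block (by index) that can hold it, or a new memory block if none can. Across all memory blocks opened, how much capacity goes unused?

Sorted descending: 41, 40, 38, 38, 37, 15, 15, 13, 9, 8, 6, 5.
memory block 1: place 41 MB, 23 MB left
memory block 2: place 40 MB, 24 MB left
memory block 3: place 38 MB, 26 MB left
memory block 4: place 38 MB, 26 MB left
memory block 5: place 37 MB, 27 MB left
memory block 1: place 15 MB, 8 MB left
memory block 2: place 15 MB, 9 MB left
memory block 3: place 13 MB, 13 MB left
memory block 2: place 9 MB, 0 MB left
memory block 1: place 8 MB, 0 MB left
memory block 3: place 6 MB, 7 MB left
memory block 3: place 5 MB, 2 MB left
5 memory blocks × 64 MB = 320 MB; used 265 MB; unused 55 MB.

55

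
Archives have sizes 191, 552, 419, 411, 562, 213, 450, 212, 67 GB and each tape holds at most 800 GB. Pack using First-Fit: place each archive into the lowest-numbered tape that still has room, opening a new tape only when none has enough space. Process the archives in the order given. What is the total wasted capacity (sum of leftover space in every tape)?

923

Put 191 GB in tape 1; 609 GB remain.
Put 552 GB in tape 1; 57 GB remain.
Put 419 GB in tape 2; 381 GB remain.
Put 411 GB in tape 3; 389 GB remain.
Put 562 GB in tape 4; 238 GB remain.
Put 213 GB in tape 2; 168 GB remain.
Put 450 GB in tape 5; 350 GB remain.
Put 212 GB in tape 3; 177 GB remain.
Put 67 GB in tape 2; 101 GB remain.
5 tapes × 800 GB = 4000 GB; used 3077 GB; unused 923 GB.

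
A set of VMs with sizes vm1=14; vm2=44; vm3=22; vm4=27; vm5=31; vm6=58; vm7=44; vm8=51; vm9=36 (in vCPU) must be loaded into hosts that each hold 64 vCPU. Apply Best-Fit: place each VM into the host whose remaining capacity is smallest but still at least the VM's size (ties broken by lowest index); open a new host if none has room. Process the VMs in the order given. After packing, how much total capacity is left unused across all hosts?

vm1 (14 vCPU) → host 1 (remaining 50 vCPU)
vm2 (44 vCPU) → host 1 (remaining 6 vCPU)
vm3 (22 vCPU) → host 2 (remaining 42 vCPU)
vm4 (27 vCPU) → host 2 (remaining 15 vCPU)
vm5 (31 vCPU) → host 3 (remaining 33 vCPU)
vm6 (58 vCPU) → host 4 (remaining 6 vCPU)
vm7 (44 vCPU) → host 5 (remaining 20 vCPU)
vm8 (51 vCPU) → host 6 (remaining 13 vCPU)
vm9 (36 vCPU) → host 7 (remaining 28 vCPU)
7 hosts × 64 vCPU = 448 vCPU; used 327 vCPU; unused 121 vCPU.

121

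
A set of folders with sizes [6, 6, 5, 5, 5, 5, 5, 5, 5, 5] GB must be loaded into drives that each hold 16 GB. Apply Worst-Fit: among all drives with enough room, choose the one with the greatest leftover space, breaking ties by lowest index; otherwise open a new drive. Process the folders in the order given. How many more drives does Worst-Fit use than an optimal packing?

0

Worst-Fit: [6,6] [5,5,5] [5,5,5] [5,5] → 4 drives.
Total size 52 GB; any packing needs at least ⌈52/16⌉ = 4 drives.
So 4 is already optimal.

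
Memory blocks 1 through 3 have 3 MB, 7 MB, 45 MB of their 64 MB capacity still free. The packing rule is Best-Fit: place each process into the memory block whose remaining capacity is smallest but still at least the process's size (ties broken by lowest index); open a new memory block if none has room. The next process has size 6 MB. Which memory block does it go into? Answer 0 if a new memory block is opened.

Memory blocks with room: memory block 2 (7 MB), memory block 3 (45 MB).
Tightest fit is memory block 2 with 7 MB free.

2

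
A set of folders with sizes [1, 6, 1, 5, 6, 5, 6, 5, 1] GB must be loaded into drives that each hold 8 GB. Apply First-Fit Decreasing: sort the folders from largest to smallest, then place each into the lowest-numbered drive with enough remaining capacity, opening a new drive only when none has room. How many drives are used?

Sorted descending: 6, 6, 6, 5, 5, 5, 1, 1, 1.
drive 1: place 6 GB, 2 GB left
drive 2: place 6 GB, 2 GB left
drive 3: place 6 GB, 2 GB left
drive 4: place 5 GB, 3 GB left
drive 5: place 5 GB, 3 GB left
drive 6: place 5 GB, 3 GB left
drive 1: place 1 GB, 1 GB left
drive 1: place 1 GB, 0 GB left
drive 2: place 1 GB, 1 GB left

6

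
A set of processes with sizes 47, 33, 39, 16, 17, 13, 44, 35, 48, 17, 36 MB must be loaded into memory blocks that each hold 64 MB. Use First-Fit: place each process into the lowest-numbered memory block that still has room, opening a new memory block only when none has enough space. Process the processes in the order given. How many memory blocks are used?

47 MB → memory block 1 (remaining 17 MB)
33 MB → memory block 2 (remaining 31 MB)
39 MB → memory block 3 (remaining 25 MB)
16 MB → memory block 1 (remaining 1 MB)
17 MB → memory block 2 (remaining 14 MB)
13 MB → memory block 2 (remaining 1 MB)
44 MB → memory block 4 (remaining 20 MB)
35 MB → memory block 5 (remaining 29 MB)
48 MB → memory block 6 (remaining 16 MB)
17 MB → memory block 3 (remaining 8 MB)
36 MB → memory block 7 (remaining 28 MB)
Final memory blocks: [47,16] [33,17,13] [39,17] [44] [35] [48] [36].

7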